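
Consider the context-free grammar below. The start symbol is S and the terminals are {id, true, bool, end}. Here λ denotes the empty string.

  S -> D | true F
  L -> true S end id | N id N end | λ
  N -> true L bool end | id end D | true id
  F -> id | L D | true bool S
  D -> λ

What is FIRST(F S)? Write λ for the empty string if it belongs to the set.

{λ, id, true}

FIRST(N): from N->true L bool end we get {true}; from N->id end D we get {id}; from N->true id we get {true}. So FIRST(N) = {id, true}.
FIRST(D): from D->λ we get {λ}. So FIRST(D) = {λ}.
FIRST(S): from S->D we get {λ}; from S->true F we get {true}. So FIRST(S) = {λ, true}.
FIRST(L): from L->true S end id we get {true}; from L->N id N end we get {id, true}; from L->λ we get {λ}. So FIRST(L) = {λ, id, true}.
FIRST(F): from F->id we get {id}; from F->L D we get {λ, id, true}; from F->true bool S we get {true}. So FIRST(F) = {λ, id, true}.
FIRST(F S): take FIRST of each symbol in turn, carrying on past any symbol whose FIRST contains λ; result {λ, id, true}.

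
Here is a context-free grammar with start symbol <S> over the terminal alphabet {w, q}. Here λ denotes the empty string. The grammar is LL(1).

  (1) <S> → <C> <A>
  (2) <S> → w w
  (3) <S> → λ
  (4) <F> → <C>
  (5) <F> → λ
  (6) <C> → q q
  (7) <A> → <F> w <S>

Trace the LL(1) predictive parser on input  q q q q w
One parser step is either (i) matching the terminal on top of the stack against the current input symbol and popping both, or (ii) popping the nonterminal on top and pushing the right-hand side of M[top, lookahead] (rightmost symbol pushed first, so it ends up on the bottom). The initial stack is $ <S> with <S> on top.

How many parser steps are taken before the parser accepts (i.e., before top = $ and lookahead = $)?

11

step 1: stack=$ <S>  input=q q q q w $  — expand <S> → <C> <A>
step 2: stack=$ <A> <C>  input=q q q q w $  — expand <C> → q q
step 3: stack=$ <A> q q  input=q q q q w $  — match q
step 4: stack=$ <A> q  input=q q q w $  — match q
step 5: stack=$ <A>  input=q q w $  — expand <A> → <F> w <S>
step 6: stack=$ <S> w <F>  input=q q w $  — expand <F> → <C>
step 7: stack=$ <S> w <C>  input=q q w $  — expand <C> → q q
step 8: stack=$ <S> w q q  input=q q w $  — match q
step 9: stack=$ <S> w q  input=q w $  — match q
step 10: stack=$ <S> w  input=w $  — match w
step 11: stack=$ <S>  input=$  — expand <S> → λ
Accept reached after 11 steps.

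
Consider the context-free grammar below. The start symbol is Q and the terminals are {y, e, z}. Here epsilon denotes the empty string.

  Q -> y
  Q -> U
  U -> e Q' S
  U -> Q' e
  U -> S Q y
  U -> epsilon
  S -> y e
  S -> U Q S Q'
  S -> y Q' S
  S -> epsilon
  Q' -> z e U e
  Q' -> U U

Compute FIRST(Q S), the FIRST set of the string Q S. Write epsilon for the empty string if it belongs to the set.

{epsilon, e, y, z}

FIRST(Q): from Q->y we get {y}; from Q->U we get {epsilon, e, y, z}. So FIRST(Q) = {epsilon, e, y, z}.
FIRST(U): from U->e Q' S we get {e}; from U->Q' e we get {e, y, z}; from U->S Q y we get {e, y, z}; from U->epsilon we get {epsilon}. So FIRST(U) = {epsilon, e, y, z}.
FIRST(Q'): from Q'->z e U e we get {z}; from Q'->U U we get {epsilon, e, y, z}. So FIRST(Q') = {epsilon, e, y, z}.
FIRST(S): from S->y e we get {y}; from S->U Q S Q' we get {epsilon, e, y, z}; from S->y Q' S we get {y}; from S->epsilon we get {epsilon}. So FIRST(S) = {epsilon, e, y, z}.
FIRST(Q S): take FIRST of each symbol in turn, carrying on past any symbol whose FIRST contains epsilon; result {epsilon, e, y, z}.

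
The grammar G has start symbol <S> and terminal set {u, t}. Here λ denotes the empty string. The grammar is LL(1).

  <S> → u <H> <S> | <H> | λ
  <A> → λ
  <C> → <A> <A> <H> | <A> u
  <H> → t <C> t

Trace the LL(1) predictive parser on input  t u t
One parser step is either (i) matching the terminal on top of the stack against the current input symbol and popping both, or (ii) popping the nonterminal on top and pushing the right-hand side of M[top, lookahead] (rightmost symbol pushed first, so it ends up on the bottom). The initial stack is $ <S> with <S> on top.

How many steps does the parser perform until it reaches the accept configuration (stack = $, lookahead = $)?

     Stack      Input    Action
  1  $ <S>      t u t $  expand <S> → <H>
  2  $ <H>      t u t $  expand <H> → t <C> t
  3  $ t <C> t  t u t $  match t
  4  $ t <C>    u t $    expand <C> → <A> u
  5  $ t u <A>  u t $    expand <A> → λ
  6  $ t u      u t $    match u
  7  $ t        t $      match t
Accept reached after 7 steps.

7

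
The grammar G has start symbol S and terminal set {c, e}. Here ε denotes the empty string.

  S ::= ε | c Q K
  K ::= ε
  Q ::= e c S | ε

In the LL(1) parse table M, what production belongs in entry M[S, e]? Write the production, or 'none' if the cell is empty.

FIRST(S) = {ε, c}
FIRST(K) = {ε}
FIRST(Q) = {ε, e}
FOLLOW(S) includes $ since S is the start symbol.
FOLLOW(S): in Q::=e c S, the suffix after S is empty, so FOLLOW(S) ⊇ FOLLOW(Q) = {$}. Thus FOLLOW(S) = {$}.
FOLLOW(Q): in S::=c Q K, Q is followed by K with FIRST {ε}; in S::=c Q K, the suffix after Q is nullable, so FOLLOW(Q) ⊇ FOLLOW(S) = {$}. Thus FOLLOW(Q) = {$}.
For S ::= ε: FIRST(ε) = {ε}, so it goes in M[S, t] for t ∈ {}; since ε ∈ FIRST, also for every t ∈ FOLLOW(S) = {$}.
For S ::= c Q K: FIRST(c Q K) = {c}, so it goes in M[S, t] for t ∈ {c}.
None of these place a production in M[S, e].

none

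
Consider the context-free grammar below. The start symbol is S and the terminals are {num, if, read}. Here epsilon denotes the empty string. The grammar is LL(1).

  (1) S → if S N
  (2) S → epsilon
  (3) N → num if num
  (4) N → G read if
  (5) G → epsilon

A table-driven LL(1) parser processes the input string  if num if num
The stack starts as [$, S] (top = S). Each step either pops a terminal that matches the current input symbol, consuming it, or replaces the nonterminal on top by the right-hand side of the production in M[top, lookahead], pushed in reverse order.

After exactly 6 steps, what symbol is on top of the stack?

num

     Stack         Input            Action
  1  $ S           if num if num $  expand S → if S N
  2  $ N S if      if num if num $  match if
  3  $ N S         num if num $     expand S → epsilon
  4  $ N           num if num $     expand N → num if num
  5  $ num if num  num if num $     match num
  6  $ num if      if num $         match if
Stack after step 6: $ num (top = num).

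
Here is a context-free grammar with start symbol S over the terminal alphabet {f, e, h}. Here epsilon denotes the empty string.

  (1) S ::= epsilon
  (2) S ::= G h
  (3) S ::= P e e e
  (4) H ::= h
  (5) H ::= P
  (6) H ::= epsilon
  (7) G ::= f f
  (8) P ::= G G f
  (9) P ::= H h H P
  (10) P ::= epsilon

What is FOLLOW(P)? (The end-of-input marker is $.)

{e, f, h}

FIRST(G): from G::=f f we get {f}. So FIRST(G) = {f}.
FIRST(S): from S::=epsilon we get {epsilon}; from S::=G h we get {f}; from S::=P e e e we get {e, f, h}. So FIRST(S) = {epsilon, e, f, h}.
FIRST(H): from H::=h we get {h}; from H::=P we get {epsilon, f, h}; from H::=epsilon we get {epsilon}. So FIRST(H) = {epsilon, f, h}.
FIRST(P): from P::=G G f we get {f}; from P::=H h H P we get {f, h}; from P::=epsilon we get {epsilon}. So FIRST(P) = {epsilon, f, h}.
FOLLOW(S) includes $ since S is the start symbol.
FOLLOW(S): S appears on no right-hand side. Thus FOLLOW(S) = {$}.
FOLLOW(G): in S::=G h, G is followed by h with FIRST {h}; in P::=G G f (occurrence 1), G is followed by G f with FIRST {f}; in P::=G G f (occurrence 2), G is followed by f with FIRST {f}. Thus FOLLOW(G) = {f, h}.
FOLLOW(H): in P::=H h H P (occurrence 1), H is followed by h H P with FIRST {h}; in P::=H h H P (occurrence 2), H is followed by P with FIRST {epsilon, f, h}; in P::=H h H P (occurrence 2), the suffix after H is nullable, so FOLLOW(H) ⊇ FOLLOW(P) = {e, f, h}. Thus FOLLOW(H) = {e, f, h}.
FOLLOW(P): in S::=P e e e, P is followed by e e e with FIRST {e}; in H::=P, the suffix after P is empty, so FOLLOW(P) ⊇ FOLLOW(H) = {e, f, h}; in P::=H h H P, the suffix after P is empty (adds nothing new). Thus FOLLOW(P) = {e, f, h}.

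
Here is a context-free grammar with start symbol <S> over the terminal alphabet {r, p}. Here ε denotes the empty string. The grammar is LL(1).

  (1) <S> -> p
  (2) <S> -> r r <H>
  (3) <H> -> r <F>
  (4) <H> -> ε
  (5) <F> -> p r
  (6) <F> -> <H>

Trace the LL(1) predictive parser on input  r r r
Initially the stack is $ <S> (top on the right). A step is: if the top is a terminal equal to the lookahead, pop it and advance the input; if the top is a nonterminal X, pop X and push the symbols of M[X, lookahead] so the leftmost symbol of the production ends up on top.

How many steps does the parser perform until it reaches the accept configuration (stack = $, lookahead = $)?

step 1: stack=$ <S>  input=r r r $  — expand <S> -> r r <H>
step 2: stack=$ <H> r r  input=r r r $  — match r
step 3: stack=$ <H> r  input=r r $  — match r
step 4: stack=$ <H>  input=r $  — expand <H> -> r <F>
step 5: stack=$ <F> r  input=r $  — match r
step 6: stack=$ <F>  input=$  — expand <F> -> <H>
step 7: stack=$ <H>  input=$  — expand <H> -> ε
Accept reached after 7 steps.

7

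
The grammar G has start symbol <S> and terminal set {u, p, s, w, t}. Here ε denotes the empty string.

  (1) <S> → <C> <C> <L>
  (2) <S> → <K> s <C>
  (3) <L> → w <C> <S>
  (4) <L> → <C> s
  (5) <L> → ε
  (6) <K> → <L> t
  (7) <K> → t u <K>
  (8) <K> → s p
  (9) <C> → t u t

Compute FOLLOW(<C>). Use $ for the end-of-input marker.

{$, s, t, w}

FIRST(<C>): from <C>→t u t we get {t}. So FIRST(<C>) = {t}.
FIRST(<L>): from <L>→w <C> <S> we get {w}; from <L>→<C> s we get {t}; from <L>→ε we get {ε}. So FIRST(<L>) = {ε, t, w}.
FIRST(<K>): from <K>→<L> t we get {t, w}; from <K>→t u <K> we get {t}; from <K>→s p we get {s}. So FIRST(<K>) = {s, t, w}.
FIRST(<S>): from <S>→<C> <C> <L> we get {t}; from <S>→<K> s <C> we get {s, t, w}. So FIRST(<S>) = {s, t, w}.
FOLLOW(<S>) includes $ since <S> is the start symbol.
FOLLOW(<K>): in <S>→<K> s <C>, <K> is followed by s <C> with FIRST {s}; in <K>→t u <K>, the suffix after <K> is empty (adds nothing new). Thus FOLLOW(<K>) = {s}.
FOLLOW(<S>): in <L>→w <C> <S>, the suffix after <S> is empty, so FOLLOW(<S>) ⊇ FOLLOW(<L>) = {$, t}. Thus FOLLOW(<S>) = {$, t}.
FOLLOW(<L>): in <S>→<C> <C> <L>, the suffix after <L> is empty, so FOLLOW(<L>) ⊇ FOLLOW(<S>) = {$, t}; in <K>→<L> t, <L> is followed by t with FIRST {t}. Thus FOLLOW(<L>) = {$, t}.
FOLLOW(<C>): in <S>→<C> <C> <L> (occurrence 1), <C> is followed by <C> <L> with FIRST {t}; in <S>→<C> <C> <L> (occurrence 2), <C> is followed by <L> with FIRST {ε, t, w}; in <S>→<C> <C> <L> (occurrence 2), the suffix after <C> is nullable, so FOLLOW(<C>) ⊇ FOLLOW(<S>) = {$, t}; in <S>→<K> s <C>, the suffix after <C> is empty, so FOLLOW(<C>) ⊇ FOLLOW(<S>) = {$, t}; in <L>→w <C> <S>, <C> is followed by <S> with FIRST {s, t, w}; in <L>→<C> s, <C> is followed by s with FIRST {s}. Thus FOLLOW(<C>) = {$, s, t, w}.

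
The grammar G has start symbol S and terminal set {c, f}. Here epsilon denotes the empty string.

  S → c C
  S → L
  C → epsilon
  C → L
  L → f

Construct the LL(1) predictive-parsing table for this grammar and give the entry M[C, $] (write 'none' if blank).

FIRST(L) = {f}
FIRST(S) = {c, f}  (via L)
FIRST(C) = {epsilon, f}  (via L)
FOLLOW(S) includes $ since S is the start symbol.
FOLLOW(S): S appears on no right-hand side. Thus FOLLOW(S) = {$}.
FOLLOW(C): in S→c C, the suffix after C is empty, so FOLLOW(C) ⊇ FOLLOW(S) = {$}. Thus FOLLOW(C) = {$}.
For C → epsilon: FIRST(epsilon) = {epsilon}, so it goes in M[C, t] for t ∈ {}; since epsilon ∈ FIRST, also for every t ∈ FOLLOW(C) = {$}.
For C → L: FIRST(L) = {f}, so it goes in M[C, t] for t ∈ {f}.

C → epsilon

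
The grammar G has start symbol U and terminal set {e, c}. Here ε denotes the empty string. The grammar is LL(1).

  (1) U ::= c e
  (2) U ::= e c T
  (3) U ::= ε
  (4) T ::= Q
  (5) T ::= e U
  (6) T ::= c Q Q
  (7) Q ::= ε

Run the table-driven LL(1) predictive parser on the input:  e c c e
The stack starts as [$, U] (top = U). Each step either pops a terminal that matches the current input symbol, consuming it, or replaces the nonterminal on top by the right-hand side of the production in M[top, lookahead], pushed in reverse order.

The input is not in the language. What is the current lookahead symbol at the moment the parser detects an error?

e

     Stack    Input      Action
  1  $ U      e c c e $  expand U ::= e c T
  2  $ T c e  e c c e $  match e
  3  $ T c    c c e $    match c
  4  $ T      c e $      expand T ::= c Q Q
  5  $ Q Q c  c e $      match c
  6  $ Q Q    e $        error: M[Q, e] is empty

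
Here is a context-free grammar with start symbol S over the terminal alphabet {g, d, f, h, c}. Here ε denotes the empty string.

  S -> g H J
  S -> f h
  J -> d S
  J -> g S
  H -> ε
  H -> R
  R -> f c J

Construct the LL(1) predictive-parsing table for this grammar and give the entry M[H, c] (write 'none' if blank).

FIRST(S) = {f, g}
FIRST(J) = {d, g}
FIRST(R) = {f}
FIRST(H) = {ε, f}  (via R)
FOLLOW(S) includes $ since S is the start symbol.
FOLLOW(H): in S->g H J, H is followed by J with FIRST {d, g}. Thus FOLLOW(H) = {d, g}.
For H -> ε: FIRST(ε) = {ε}, so it goes in M[H, t] for t ∈ {}; since ε ∈ FIRST, also for every t ∈ FOLLOW(H) = {d, g}.
For H -> R: FIRST(R) = {f}, so it goes in M[H, t] for t ∈ {f}.
None of these place a production in M[H, c].

none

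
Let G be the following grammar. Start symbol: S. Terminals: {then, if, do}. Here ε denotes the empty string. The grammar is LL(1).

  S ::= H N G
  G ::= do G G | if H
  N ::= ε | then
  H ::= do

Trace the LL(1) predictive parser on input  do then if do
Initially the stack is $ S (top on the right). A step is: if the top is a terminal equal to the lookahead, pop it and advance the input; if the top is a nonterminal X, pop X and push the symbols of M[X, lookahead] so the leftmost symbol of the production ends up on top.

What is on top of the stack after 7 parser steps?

     Stack     Input            Action
  1  $ S       do then if do $  expand S ::= H N G
  2  $ G N H   do then if do $  expand H ::= do
  3  $ G N do  do then if do $  match do
  4  $ G N     then if do $     expand N ::= then
  5  $ G then  then if do $     match then
  6  $ G       if do $          expand G ::= if H
  7  $ H if    if do $          match if
Stack after step 7: $ H (top = H).

H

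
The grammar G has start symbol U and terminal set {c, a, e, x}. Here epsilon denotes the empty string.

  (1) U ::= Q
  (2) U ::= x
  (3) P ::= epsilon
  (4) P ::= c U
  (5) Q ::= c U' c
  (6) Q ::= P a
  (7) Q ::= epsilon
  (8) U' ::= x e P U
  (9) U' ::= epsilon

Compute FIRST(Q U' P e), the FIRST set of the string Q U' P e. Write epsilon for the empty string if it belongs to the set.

{a, c, e, x}

FIRST(P): from P::=epsilon we get {epsilon}; from P::=c U we get {c}. So FIRST(P) = {epsilon, c}.
FIRST(U'): from U'::=x e P U we get {x}; from U'::=epsilon we get {epsilon}. So FIRST(U') = {epsilon, x}.
FIRST(Q): from Q::=c U' c we get {c}; from Q::=P a we get {a, c}; from Q::=epsilon we get {epsilon}. So FIRST(Q) = {epsilon, a, c}.
FIRST(U): from U::=Q we get {epsilon, a, c}; from U::=x we get {x}. So FIRST(U) = {epsilon, a, c, x}.
FIRST(Q U' P e): take FIRST of each symbol in turn, carrying on past any symbol whose FIRST contains epsilon; result {a, c, e, x}.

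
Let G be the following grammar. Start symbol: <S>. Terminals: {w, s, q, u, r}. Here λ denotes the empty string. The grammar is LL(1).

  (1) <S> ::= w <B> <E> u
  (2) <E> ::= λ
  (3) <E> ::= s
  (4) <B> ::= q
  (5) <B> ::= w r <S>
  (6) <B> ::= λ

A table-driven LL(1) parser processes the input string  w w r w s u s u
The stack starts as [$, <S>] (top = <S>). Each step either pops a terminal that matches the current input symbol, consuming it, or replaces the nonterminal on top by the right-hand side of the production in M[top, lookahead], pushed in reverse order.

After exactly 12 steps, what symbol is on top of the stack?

step 1: stack=$ <S>  input=w w r w s u s u $  — expand <S> ::= w <B> <E> u
step 2: stack=$ u <E> <B> w  input=w w r w s u s u $  — match w
step 3: stack=$ u <E> <B>  input=w r w s u s u $  — expand <B> ::= w r <S>
step 4: stack=$ u <E> <S> r w  input=w r w s u s u $  — match w
step 5: stack=$ u <E> <S> r  input=r w s u s u $  — match r
step 6: stack=$ u <E> <S>  input=w s u s u $  — expand <S> ::= w <B> <E> u
step 7: stack=$ u <E> u <E> <B> w  input=w s u s u $  — match w
step 8: stack=$ u <E> u <E> <B>  input=s u s u $  — expand <B> ::= λ
step 9: stack=$ u <E> u <E>  input=s u s u $  — expand <E> ::= s
step 10: stack=$ u <E> u s  input=s u s u $  — match s
step 11: stack=$ u <E> u  input=u s u $  — match u
step 12: stack=$ u <E>  input=s u $  — expand <E> ::= s
Stack after step 12: $ u s (top = s).

s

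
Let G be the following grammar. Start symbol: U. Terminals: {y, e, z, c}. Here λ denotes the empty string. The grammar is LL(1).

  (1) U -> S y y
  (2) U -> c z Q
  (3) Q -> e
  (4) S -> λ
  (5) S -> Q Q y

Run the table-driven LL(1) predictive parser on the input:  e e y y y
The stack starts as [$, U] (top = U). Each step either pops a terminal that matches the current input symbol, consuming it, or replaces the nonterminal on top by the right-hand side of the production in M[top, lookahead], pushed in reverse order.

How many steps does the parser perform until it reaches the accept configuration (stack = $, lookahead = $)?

9

step 1: stack=$ U  input=e e y y y $  — expand U -> S y y
step 2: stack=$ y y S  input=e e y y y $  — expand S -> Q Q y
step 3: stack=$ y y y Q Q  input=e e y y y $  — expand Q -> e
step 4: stack=$ y y y Q e  input=e e y y y $  — match e
step 5: stack=$ y y y Q  input=e y y y $  — expand Q -> e
step 6: stack=$ y y y e  input=e y y y $  — match e
step 7: stack=$ y y y  input=y y y $  — match y
step 8: stack=$ y y  input=y y $  — match y
step 9: stack=$ y  input=y $  — match y
Accept reached after 9 steps.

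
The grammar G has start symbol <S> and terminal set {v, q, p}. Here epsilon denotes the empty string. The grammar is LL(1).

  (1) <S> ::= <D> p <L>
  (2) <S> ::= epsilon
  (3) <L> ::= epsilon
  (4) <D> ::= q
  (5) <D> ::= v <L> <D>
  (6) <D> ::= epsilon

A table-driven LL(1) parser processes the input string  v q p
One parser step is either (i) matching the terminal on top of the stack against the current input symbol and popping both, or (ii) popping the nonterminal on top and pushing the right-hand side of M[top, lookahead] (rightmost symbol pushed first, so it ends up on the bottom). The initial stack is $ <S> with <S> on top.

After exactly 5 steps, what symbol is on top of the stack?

step 1: stack=$ <S>  input=v q p $  — expand <S> ::= <D> p <L>
step 2: stack=$ <L> p <D>  input=v q p $  — expand <D> ::= v <L> <D>
step 3: stack=$ <L> p <D> <L> v  input=v q p $  — match v
step 4: stack=$ <L> p <D> <L>  input=q p $  — expand <L> ::= epsilon
step 5: stack=$ <L> p <D>  input=q p $  — expand <D> ::= q
Stack after step 5: $ <L> p q (top = q).

q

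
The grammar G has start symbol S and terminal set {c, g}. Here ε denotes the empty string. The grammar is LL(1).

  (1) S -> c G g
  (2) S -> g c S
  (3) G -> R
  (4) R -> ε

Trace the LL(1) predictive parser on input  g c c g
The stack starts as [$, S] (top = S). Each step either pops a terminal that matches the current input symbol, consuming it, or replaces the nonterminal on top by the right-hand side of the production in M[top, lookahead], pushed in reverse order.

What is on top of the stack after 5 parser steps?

G

step 1: stack=$ S  input=g c c g $  — expand S -> g c S
step 2: stack=$ S c g  input=g c c g $  — match g
step 3: stack=$ S c  input=c c g $  — match c
step 4: stack=$ S  input=c g $  — expand S -> c G g
step 5: stack=$ g G c  input=c g $  — match c
Stack after step 5: $ g G (top = G).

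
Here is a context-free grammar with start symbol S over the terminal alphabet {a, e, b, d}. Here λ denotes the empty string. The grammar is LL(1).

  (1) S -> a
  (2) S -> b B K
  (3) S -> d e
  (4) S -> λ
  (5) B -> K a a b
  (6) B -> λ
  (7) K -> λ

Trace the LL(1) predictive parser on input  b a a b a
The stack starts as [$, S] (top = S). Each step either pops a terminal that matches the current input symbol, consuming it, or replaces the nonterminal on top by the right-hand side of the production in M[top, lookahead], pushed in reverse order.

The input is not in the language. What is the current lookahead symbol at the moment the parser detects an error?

a

     Stack        Input        Action
  1  $ S          b a a b a $  expand S -> b B K
  2  $ K B b      b a a b a $  match b
  3  $ K B        a a b a $    expand B -> K a a b
  4  $ K b a a K  a a b a $    expand K -> λ
  5  $ K b a a    a a b a $    match a
  6  $ K b a      a b a $      match a
  7  $ K b        b a $        match b
  8  $ K          a $          expand K -> λ
  9  $            a $          error: stack empty but input remains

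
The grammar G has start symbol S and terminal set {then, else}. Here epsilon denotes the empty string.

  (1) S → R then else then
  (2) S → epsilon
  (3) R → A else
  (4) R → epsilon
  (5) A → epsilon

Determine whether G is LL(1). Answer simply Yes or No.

Yes

FIRST(S) = {epsilon, else, then}
FIRST(R) = {epsilon, else}
FIRST(A) = {epsilon}
FOLLOW(S) = {$}
FOLLOW(R) = {then}
FOLLOW(A) = {else}
Each cell of M receives at most one production.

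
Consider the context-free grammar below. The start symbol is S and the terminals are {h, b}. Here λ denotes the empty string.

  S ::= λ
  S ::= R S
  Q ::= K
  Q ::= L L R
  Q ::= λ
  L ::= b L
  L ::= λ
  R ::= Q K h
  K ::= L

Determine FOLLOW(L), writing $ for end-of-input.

{b, h}

FIRST(L): from L::=b L we get {b}; from L::=λ we get {λ}. So FIRST(L) = {λ, b}.
FIRST(K): from K::=L we get {λ, b}. So FIRST(K) = {λ, b}.
FIRST(S): from S::=λ we get {λ}; from S::=R S we get {b, h}. So FIRST(S) = {λ, b, h}.
FIRST(Q): from Q::=K we get {λ, b}; from Q::=L L R we get {b, h}; from Q::=λ we get {λ}. So FIRST(Q) = {λ, b, h}.
FIRST(R): from R::=Q K h we get {b, h}. So FIRST(R) = {b, h}.
FOLLOW(S) includes $ since S is the start symbol.
FOLLOW(S): in S::=R S, the suffix after S is empty (adds nothing new). Thus FOLLOW(S) = {$}.
FOLLOW(Q): in R::=Q K h, Q is followed by K h with FIRST {b, h}. Thus FOLLOW(Q) = {b, h}.
FOLLOW(R): in S::=R S, R is followed by S with FIRST {λ, b, h}; in S::=R S, the suffix after R is nullable, so FOLLOW(R) ⊇ FOLLOW(S) = {$}; in Q::=L L R, the suffix after R is empty, so FOLLOW(R) ⊇ FOLLOW(Q) = {b, h}. Thus FOLLOW(R) = {$, b, h}.
FOLLOW(K): in Q::=K, the suffix after K is empty, so FOLLOW(K) ⊇ FOLLOW(Q) = {b, h}; in R::=Q K h, K is followed by h with FIRST {h}. Thus FOLLOW(K) = {b, h}.
FOLLOW(L): in Q::=L L R (occurrence 1), L is followed by L R with FIRST {b, h}; in Q::=L L R (occurrence 2), L is followed by R with FIRST {b, h}; in L::=b L, the suffix after L is empty (adds nothing new); in K::=L, the suffix after L is empty, so FOLLOW(L) ⊇ FOLLOW(K) = {b, h}. Thus FOLLOW(L) = {b, h}.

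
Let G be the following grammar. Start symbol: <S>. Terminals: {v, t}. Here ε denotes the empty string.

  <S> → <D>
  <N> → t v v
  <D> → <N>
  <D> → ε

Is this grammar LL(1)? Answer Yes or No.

FIRST(<S>) = {ε, t}
FIRST(<N>) = {t}
FIRST(<D>) = {ε, t}
FOLLOW(<S>) = {$}
FOLLOW(<N>) = {$}
FOLLOW(<D>) = {$}
Each cell of M receives at most one production.

Yes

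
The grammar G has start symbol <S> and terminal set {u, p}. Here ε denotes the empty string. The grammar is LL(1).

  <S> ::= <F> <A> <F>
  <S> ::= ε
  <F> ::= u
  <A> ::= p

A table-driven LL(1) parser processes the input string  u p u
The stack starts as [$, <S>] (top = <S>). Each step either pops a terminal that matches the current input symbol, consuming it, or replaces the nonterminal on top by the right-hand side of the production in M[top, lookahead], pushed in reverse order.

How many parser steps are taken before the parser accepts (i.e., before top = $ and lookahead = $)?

7

step 1: stack=$ <S>  input=u p u $  — expand <S> ::= <F> <A> <F>
step 2: stack=$ <F> <A> <F>  input=u p u $  — expand <F> ::= u
step 3: stack=$ <F> <A> u  input=u p u $  — match u
step 4: stack=$ <F> <A>  input=p u $  — expand <A> ::= p
step 5: stack=$ <F> p  input=p u $  — match p
step 6: stack=$ <F>  input=u $  — expand <F> ::= u
step 7: stack=$ u  input=u $  — match u
Accept reached after 7 steps.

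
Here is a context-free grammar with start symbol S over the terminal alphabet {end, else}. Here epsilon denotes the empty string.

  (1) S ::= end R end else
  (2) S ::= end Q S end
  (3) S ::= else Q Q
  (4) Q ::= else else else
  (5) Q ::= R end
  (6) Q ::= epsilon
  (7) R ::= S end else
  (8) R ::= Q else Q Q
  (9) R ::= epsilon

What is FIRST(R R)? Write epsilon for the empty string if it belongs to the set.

{epsilon, else, end}

FIRST(S): from S::=end R end else we get {end}; from S::=end Q S end we get {end}; from S::=else Q Q we get {else}. So FIRST(S) = {else, end}.
FIRST(Q): from Q::=else else else we get {else}; from Q::=R end we get {else, end}; from Q::=epsilon we get {epsilon}. So FIRST(Q) = {epsilon, else, end}.
FIRST(R): from R::=S end else we get {else, end}; from R::=Q else Q Q we get {else, end}; from R::=epsilon we get {epsilon}. So FIRST(R) = {epsilon, else, end}.
FIRST(R R): take FIRST of each symbol in turn, carrying on past any symbol whose FIRST contains epsilon; result {epsilon, else, end}.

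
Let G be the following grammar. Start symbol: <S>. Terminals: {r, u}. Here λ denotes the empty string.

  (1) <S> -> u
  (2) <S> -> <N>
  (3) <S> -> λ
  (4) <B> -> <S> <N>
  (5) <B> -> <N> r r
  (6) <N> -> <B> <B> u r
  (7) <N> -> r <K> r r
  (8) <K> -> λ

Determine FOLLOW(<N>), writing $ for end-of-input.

{$, r, u}

FIRST(<K>): from <K>->λ we get {λ}. So FIRST(<K>) = {λ}.
FIRST(<S>): from <S>->u we get {u}; from <S>-><N> we get {r, u}; from <S>->λ we get {λ}. So FIRST(<S>) = {λ, r, u}.
FIRST(<B>): from <B>-><S> <N> we get {r, u}; from <B>-><N> r r we get {r, u}. So FIRST(<B>) = {r, u}.
FIRST(<N>): from <N>-><B> <B> u r we get {r, u}; from <N>->r <K> r r we get {r}. So FIRST(<N>) = {r, u}.
FOLLOW(<S>) includes $ since <S> is the start symbol.
FOLLOW(<S>): in <B>-><S> <N>, <S> is followed by <N> with FIRST {r, u}. Thus FOLLOW(<S>) = {$, r, u}.
FOLLOW(<B>): in <N>-><B> <B> u r (occurrence 1), <B> is followed by <B> u r with FIRST {r, u}; in <N>-><B> <B> u r (occurrence 2), <B> is followed by u r with FIRST {u}. Thus FOLLOW(<B>) = {r, u}.
FOLLOW(<N>): in <S>-><N>, the suffix after <N> is empty, so FOLLOW(<N>) ⊇ FOLLOW(<S>) = {$, r, u}; in <B>-><S> <N>, the suffix after <N> is empty, so FOLLOW(<N>) ⊇ FOLLOW(<B>) = {r, u}; in <B>-><N> r r, <N> is followed by r r with FIRST {r}. Thus FOLLOW(<N>) = {$, r, u}.
FOLLOW(<K>): in <N>->r <K> r r, <K> is followed by r r with FIRST {r}. Thus FOLLOW(<K>) = {r}.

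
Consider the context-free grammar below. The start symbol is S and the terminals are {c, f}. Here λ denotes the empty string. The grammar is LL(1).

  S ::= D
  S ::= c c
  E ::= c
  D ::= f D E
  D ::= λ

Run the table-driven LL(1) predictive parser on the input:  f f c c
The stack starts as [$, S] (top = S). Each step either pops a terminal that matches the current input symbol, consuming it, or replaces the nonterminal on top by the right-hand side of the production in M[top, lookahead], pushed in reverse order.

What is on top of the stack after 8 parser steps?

     Stack      Input      Action
  1  $ S        f f c c $  expand S ::= D
  2  $ D        f f c c $  expand D ::= f D E
  3  $ E D f    f f c c $  match f
  4  $ E D      f c c $    expand D ::= f D E
  5  $ E E D f  f c c $    match f
  6  $ E E D    c c $      expand D ::= λ
  7  $ E E      c c $      expand E ::= c
  8  $ E c      c c $      match c
Stack after step 8: $ E (top = E).

E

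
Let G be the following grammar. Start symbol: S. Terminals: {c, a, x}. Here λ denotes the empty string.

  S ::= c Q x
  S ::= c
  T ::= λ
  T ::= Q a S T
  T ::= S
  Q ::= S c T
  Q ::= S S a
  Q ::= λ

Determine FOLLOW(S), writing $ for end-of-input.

FIRST(S) = {c}
FIRST(Q) = {λ, c}  (via S c T, S S a)
FIRST(T) = {λ, a, c}  (via Q a S T, S)
FOLLOW(S) includes $ since S is the start symbol.
FOLLOW(Q): in S::=c Q x, Q is followed by x with FIRST {x}; in T::=Q a S T, Q is followed by a S T with FIRST {a}. Thus FOLLOW(Q) = {a, x}.
FOLLOW(T): in T::=Q a S T, the suffix after T is empty (adds nothing new); in Q::=S c T, the suffix after T is empty, so FOLLOW(T) ⊇ FOLLOW(Q) = {a, x}. Thus FOLLOW(T) = {a, x}.
FOLLOW(S): in T::=Q a S T, S is followed by T with FIRST {λ, a, c}; in T::=Q a S T, the suffix after S is nullable, so FOLLOW(S) ⊇ FOLLOW(T) = {a, x}; in T::=S, the suffix after S is empty, so FOLLOW(S) ⊇ FOLLOW(T) = {a, x}; in Q::=S c T, S is followed by c T with FIRST {c}; in Q::=S S a (occurrence 1), S is followed by S a with FIRST {c}; in Q::=S S a (occurrence 2), S is followed by a with FIRST {a}. Thus FOLLOW(S) = {$, a, c, x}.

{$, a, c, x}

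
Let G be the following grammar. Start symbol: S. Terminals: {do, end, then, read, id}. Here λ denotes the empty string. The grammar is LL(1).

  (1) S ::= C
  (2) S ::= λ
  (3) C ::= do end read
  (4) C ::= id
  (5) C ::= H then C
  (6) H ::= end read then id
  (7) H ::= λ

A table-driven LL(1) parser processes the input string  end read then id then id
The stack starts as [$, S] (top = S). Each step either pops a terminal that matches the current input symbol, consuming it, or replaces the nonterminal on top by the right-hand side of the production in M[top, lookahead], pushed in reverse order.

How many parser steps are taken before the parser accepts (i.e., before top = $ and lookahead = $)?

step 1: stack=$ S  input=end read then id then id $  — expand S ::= C
step 2: stack=$ C  input=end read then id then id $  — expand C ::= H then C
step 3: stack=$ C then H  input=end read then id then id $  — expand H ::= end read then id
step 4: stack=$ C then id then read end  input=end read then id then id $  — match end
step 5: stack=$ C then id then read  input=read then id then id $  — match read
step 6: stack=$ C then id then  input=then id then id $  — match then
step 7: stack=$ C then id  input=id then id $  — match id
step 8: stack=$ C then  input=then id $  — match then
step 9: stack=$ C  input=id $  — expand C ::= id
step 10: stack=$ id  input=id $  — match id
Accept reached after 10 steps.

10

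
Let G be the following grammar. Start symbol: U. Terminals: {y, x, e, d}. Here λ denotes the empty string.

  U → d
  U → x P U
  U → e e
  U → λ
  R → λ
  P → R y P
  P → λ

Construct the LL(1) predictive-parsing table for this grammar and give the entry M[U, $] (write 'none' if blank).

FIRST(U) = {λ, d, e, x}
FIRST(R) = {λ}
FIRST(P) = {λ, y}  (via R y P)
FOLLOW(U) includes $ since U is the start symbol.
FOLLOW(U): in U→x P U, the suffix after U is empty (adds nothing new). Thus FOLLOW(U) = {$}.
For U → d: FIRST(d) = {d}, so it goes in M[U, t] for t ∈ {d}.
For U → x P U: FIRST(x P U) = {x}, so it goes in M[U, t] for t ∈ {x}.
For U → e e: FIRST(e e) = {e}, so it goes in M[U, t] for t ∈ {e}.
For U → λ: FIRST(λ) = {λ}, so it goes in M[U, t] for t ∈ {}; since λ ∈ FIRST, also for every t ∈ FOLLOW(U) = {$}.

U → λ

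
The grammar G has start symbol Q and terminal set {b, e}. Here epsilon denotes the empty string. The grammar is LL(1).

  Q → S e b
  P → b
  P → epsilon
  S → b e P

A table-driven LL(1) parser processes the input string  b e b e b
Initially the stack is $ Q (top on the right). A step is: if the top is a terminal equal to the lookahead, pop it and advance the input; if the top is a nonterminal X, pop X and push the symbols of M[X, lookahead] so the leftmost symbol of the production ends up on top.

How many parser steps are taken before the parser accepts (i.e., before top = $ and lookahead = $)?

8

step 1: stack=$ Q  input=b e b e b $  — expand Q → S e b
step 2: stack=$ b e S  input=b e b e b $  — expand S → b e P
step 3: stack=$ b e P e b  input=b e b e b $  — match b
step 4: stack=$ b e P e  input=e b e b $  — match e
step 5: stack=$ b e P  input=b e b $  — expand P → b
step 6: stack=$ b e b  input=b e b $  — match b
step 7: stack=$ b e  input=e b $  — match e
step 8: stack=$ b  input=b $  — match b
Accept reached after 8 steps.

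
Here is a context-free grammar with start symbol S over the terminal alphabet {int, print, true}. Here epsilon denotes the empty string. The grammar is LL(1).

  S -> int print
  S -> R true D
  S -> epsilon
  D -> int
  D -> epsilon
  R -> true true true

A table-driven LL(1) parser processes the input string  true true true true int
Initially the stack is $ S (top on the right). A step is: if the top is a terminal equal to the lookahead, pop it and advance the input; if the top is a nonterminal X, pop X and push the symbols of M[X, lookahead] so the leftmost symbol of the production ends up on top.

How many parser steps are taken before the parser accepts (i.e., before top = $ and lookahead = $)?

     Stack                    Input                      Action
  1  $ S                      true true true true int $  expand S -> R true D
  2  $ D true R               true true true true int $  expand R -> true true true
  3  $ D true true true true  true true true true int $  match true
  4  $ D true true true       true true true int $       match true
  5  $ D true true            true true int $            match true
  6  $ D true                 true int $                 match true
  7  $ D                      int $                      expand D -> int
  8  $ int                    int $                      match int
Accept reached after 8 steps.

8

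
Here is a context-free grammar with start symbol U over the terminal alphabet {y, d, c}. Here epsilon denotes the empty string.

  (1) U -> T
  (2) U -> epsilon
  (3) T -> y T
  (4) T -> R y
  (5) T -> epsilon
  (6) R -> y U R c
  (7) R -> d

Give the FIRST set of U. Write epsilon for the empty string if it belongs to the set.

FIRST(R) = {d, y}
FIRST(T) = {epsilon, d, y}  (via R y)
FIRST(U) = {epsilon, d, y}  (via T)

{epsilon, d, y}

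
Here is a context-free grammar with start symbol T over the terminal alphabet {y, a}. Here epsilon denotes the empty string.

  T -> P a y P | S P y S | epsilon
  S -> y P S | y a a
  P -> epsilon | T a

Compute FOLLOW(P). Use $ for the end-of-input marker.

FIRST(S) = {y}
FIRST(T) = {epsilon, a, y}  (via P a y P, S P y S)
FIRST(P) = {epsilon, a, y}  (via T a)
FOLLOW(T) includes $ since T is the start symbol.
FOLLOW(T): in P->T a, T is followed by a with FIRST {a}. Thus FOLLOW(T) = {$, a}.
FOLLOW(S): in T->S P y S (occurrence 1), S is followed by P y S with FIRST {a, y}; in T->S P y S (occurrence 2), the suffix after S is empty, so FOLLOW(S) ⊇ FOLLOW(T) = {$, a}; in S->y P S, the suffix after S is empty (adds nothing new). Thus FOLLOW(S) = {$, a, y}.
FOLLOW(P): in T->P a y P (occurrence 1), P is followed by a y P with FIRST {a}; in T->P a y P (occurrence 2), the suffix after P is empty, so FOLLOW(P) ⊇ FOLLOW(T) = {$, a}; in T->S P y S, P is followed by y S with FIRST {y}; in S->y P S, P is followed by S with FIRST {y}. Thus FOLLOW(P) = {$, a, y}.

{$, a, y}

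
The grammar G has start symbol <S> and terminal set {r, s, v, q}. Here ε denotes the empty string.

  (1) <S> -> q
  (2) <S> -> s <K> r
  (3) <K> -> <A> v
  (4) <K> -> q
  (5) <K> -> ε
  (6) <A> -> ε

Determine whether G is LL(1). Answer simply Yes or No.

FIRST(<S>) = {q, s}
FIRST(<K>) = {ε, q, v}
FIRST(<A>) = {ε}
FOLLOW(<S>) = {$}
FOLLOW(<K>) = {r}
FOLLOW(<A>) = {v}
Each cell of M receives at most one production.

Yes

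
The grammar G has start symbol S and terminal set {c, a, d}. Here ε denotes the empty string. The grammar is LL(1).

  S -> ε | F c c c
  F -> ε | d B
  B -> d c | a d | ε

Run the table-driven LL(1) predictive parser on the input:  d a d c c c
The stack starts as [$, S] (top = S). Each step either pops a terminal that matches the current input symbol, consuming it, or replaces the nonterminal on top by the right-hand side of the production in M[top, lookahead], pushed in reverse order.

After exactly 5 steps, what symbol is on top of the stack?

step 1: stack=$ S  input=d a d c c c $  — expand S -> F c c c
step 2: stack=$ c c c F  input=d a d c c c $  — expand F -> d B
step 3: stack=$ c c c B d  input=d a d c c c $  — match d
step 4: stack=$ c c c B  input=a d c c c $  — expand B -> a d
step 5: stack=$ c c c d a  input=a d c c c $  — match a
Stack after step 5: $ c c c d (top = d).

d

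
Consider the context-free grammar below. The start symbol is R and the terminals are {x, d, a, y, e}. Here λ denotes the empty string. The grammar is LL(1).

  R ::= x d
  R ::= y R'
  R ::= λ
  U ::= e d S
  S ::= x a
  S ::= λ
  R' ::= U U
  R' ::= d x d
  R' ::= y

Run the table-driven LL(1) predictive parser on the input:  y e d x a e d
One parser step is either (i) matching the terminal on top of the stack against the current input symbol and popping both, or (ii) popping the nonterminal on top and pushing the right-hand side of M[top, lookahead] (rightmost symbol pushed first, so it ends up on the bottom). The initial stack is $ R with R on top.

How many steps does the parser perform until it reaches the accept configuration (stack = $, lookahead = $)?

13

      Stack      Input            Action
   1  $ R        y e d x a e d $  expand R ::= y R'
   2  $ R' y     y e d x a e d $  match y
   3  $ R'       e d x a e d $    expand R' ::= U U
   4  $ U U      e d x a e d $    expand U ::= e d S
   5  $ U S d e  e d x a e d $    match e
   6  $ U S d    d x a e d $      match d
   7  $ U S      x a e d $        expand S ::= x a
   8  $ U a x    x a e d $        match x
   9  $ U a      a e d $          match a
  10  $ U        e d $            expand U ::= e d S
  11  $ S d e    e d $            match e
  12  $ S d      d $              match d
  13  $ S        $                expand S ::= λ
Accept reached after 13 steps.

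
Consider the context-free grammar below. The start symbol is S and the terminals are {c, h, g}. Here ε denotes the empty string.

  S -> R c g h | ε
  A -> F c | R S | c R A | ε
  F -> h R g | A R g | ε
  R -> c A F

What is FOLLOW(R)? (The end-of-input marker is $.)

{c, g, h}

FIRST(R): from R->c A F we get {c}. So FIRST(R) = {c}.
FIRST(S): from S->R c g h we get {c}; from S->ε we get {ε}. So FIRST(S) = {ε, c}.
FIRST(A): from A->F c we get {c, h}; from A->R S we get {c}; from A->c R A we get {c}; from A->ε we get {ε}. So FIRST(A) = {ε, c, h}.
FIRST(F): from F->h R g we get {h}; from F->A R g we get {c, h}; from F->ε we get {ε}. So FIRST(F) = {ε, c, h}.
FOLLOW(S) includes $ since S is the start symbol.
FOLLOW(S): in A->R S, the suffix after S is empty, so FOLLOW(S) ⊇ FOLLOW(A) = {c, g, h}. Thus FOLLOW(S) = {$, c, g, h}.
FOLLOW(A): in A->c R A, the suffix after A is empty (adds nothing new); in F->A R g, A is followed by R g with FIRST {c}; in R->c A F, A is followed by F with FIRST {ε, c, h}; in R->c A F, the suffix after A is nullable, so FOLLOW(A) ⊇ FOLLOW(R) = {c, g, h}. Thus FOLLOW(A) = {c, g, h}.
FOLLOW(R): in S->R c g h, R is followed by c g h with FIRST {c}; in A->R S, R is followed by S with FIRST {ε, c}; in A->R S, the suffix after R is nullable, so FOLLOW(R) ⊇ FOLLOW(A) = {c, g, h}; in A->c R A, R is followed by A with FIRST {ε, c, h}; in A->c R A, the suffix after R is nullable, so FOLLOW(R) ⊇ FOLLOW(A) = {c, g, h}; in F->h R g, R is followed by g with FIRST {g}; in F->A R g, R is followed by g with FIRST {g}. Thus FOLLOW(R) = {c, g, h}.
FOLLOW(F): in A->F c, F is followed by c with FIRST {c}; in R->c A F, the suffix after F is empty, so FOLLOW(F) ⊇ FOLLOW(R) = {c, g, h}. Thus FOLLOW(F) = {c, g, h}.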